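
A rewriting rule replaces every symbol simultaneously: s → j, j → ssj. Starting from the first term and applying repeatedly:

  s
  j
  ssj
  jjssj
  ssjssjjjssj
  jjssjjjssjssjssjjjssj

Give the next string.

Applying the rule to each of the 21 symbols of jjssjjjssjssjssjjjssj gives the pieces ssj ssj j j ssj ssj ssj j j ssj j j ssj j j ssj ssj ssj j j ssj, which concatenate to the answer.

ssjssjjjssjssjssjjjssjjjssjjjssjssjssjjjssj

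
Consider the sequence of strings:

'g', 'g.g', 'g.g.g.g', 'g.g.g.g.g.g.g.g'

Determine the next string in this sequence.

s(k+1) = s(k)·.·s(k) — each term doubles the last with '.' between the halves.
One more doubling of g.g.g.g.g.g.g.g gives the answer.

g.g.g.g.g.g.g.g.g.g.g.g.g.g.g.g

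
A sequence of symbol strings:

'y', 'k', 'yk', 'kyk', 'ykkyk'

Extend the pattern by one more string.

kykykkyk

This is a Fibonacci-style word recurrence s(k) = s(k−2)·s(k−1): e.g. y·k = yk.
Continuing: kyk · ykkyk gives term 6.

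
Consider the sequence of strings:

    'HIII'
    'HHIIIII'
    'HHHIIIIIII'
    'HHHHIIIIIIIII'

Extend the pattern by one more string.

Reading off run lengths: H runs 1, 2, 3, 4; I runs 3, 5, 7, 9 — each is linear in n (n = 1, 2, …).
For the next term, n = 5, so the run lengths are 5, 11.

HHHHHIIIIIIIIIII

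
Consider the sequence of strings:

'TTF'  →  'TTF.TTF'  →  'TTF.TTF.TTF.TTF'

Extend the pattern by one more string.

TTF.TTF.TTF.TTF.TTF.TTF.TTF.TTF

Every step duplicates the string with '.' between the halves.
So the next term is two copies of TTF.TTF.TTF.TTF with '.' between the halves.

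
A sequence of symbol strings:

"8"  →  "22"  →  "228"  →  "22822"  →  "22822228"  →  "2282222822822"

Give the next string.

From term 3 onward, concatenate the last term with the second-to-last: 22·8 = 228, 228·22 = 22822, …
The next term joins 2282222822822 and 22822228.

228222282282222822228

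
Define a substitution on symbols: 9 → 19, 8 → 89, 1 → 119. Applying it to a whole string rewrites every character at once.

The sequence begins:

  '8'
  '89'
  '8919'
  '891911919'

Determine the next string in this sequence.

8919119191191191911919

Apply φ to 891911919 symbol by symbol: 8→89, 9→19, 1→119, 9→19, 1→119, 1→119, 9→19, 1→119, 9→19; joined: 89 19 119 19 119 119 19 119 19.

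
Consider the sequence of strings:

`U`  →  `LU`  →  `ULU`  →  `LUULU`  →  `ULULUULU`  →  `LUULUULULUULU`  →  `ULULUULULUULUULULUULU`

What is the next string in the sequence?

LUULUULULUULUULULUULULUULUULULUULU

From term 3 onward, concatenate the second-to-last term with the last: U·LU = ULU, LU·ULU = LUULU, …
So term 8 is LUULUULULUULU·ULULUULULUULUULULUULU.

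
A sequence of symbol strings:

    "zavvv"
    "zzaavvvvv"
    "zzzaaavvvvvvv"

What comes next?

The n-th term is n z's then n a's then 2n+1 v's (n = 1, 2, …).
For the next term, n = 4, so the run lengths are 4, 4, 9.

zzzzaaaavvvvvvvvv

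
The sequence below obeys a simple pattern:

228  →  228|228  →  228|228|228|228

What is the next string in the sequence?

Each string is two copies of the previous one joined by '|'.
Doubling 228|228|228|228 with '|' between the halves:

228|228|228|228|228|228|228|228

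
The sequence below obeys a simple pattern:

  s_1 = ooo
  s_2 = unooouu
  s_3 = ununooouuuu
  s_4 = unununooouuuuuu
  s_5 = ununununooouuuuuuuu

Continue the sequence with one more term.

Each term wraps the previous one in un on the left and uu on the right.
One more step from ununununooouuuuuuuu gives the answer.

unununununooouuuuuuuuuu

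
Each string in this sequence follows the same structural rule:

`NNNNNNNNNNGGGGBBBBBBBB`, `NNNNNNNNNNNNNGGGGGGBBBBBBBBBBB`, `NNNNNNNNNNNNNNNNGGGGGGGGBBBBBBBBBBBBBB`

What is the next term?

The n-th term is 3n+1 N's then 2n-2 G's then 3n-1 B's, where the shown terms are n = 3, 4, 5.
Setting n = 6 gives 19, 10, 17 characters in each block.

NNNNNNNNNNNNNNNNNNNGGGGGGGGGGBBBBBBBBBBBBBBBBB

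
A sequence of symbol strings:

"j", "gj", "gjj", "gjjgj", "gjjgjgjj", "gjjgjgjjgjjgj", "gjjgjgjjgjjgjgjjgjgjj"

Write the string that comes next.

gjjgjgjjgjjgjgjjgjgjjgjjgjgjjgjjgj

From term 3 onward, concatenate the last term with the second-to-last: gj·j = gjj, gjj·gj = gjjgj, …
Continuing: gjjgjgjjgjjgjgjjgjgjj · gjjgjgjjgjjgj gives term 8.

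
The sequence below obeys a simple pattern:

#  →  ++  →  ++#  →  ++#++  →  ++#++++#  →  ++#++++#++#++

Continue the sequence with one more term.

This is a Fibonacci-style word recurrence s(k) = s(k−1)·s(k−2): e.g. ++·# = ++#.
The next term joins ++#++++#++#++ and ++#++++#.

++#++++#++#++++#++++#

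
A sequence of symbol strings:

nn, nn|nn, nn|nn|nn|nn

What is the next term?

Each string is two copies of the previous one joined by '|'.
Doubling nn|nn|nn|nn with '|' between the halves:

nn|nn|nn|nn|nn|nn|nn|nn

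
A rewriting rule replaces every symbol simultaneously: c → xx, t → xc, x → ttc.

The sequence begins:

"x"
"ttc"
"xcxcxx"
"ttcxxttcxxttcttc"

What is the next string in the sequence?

xcxcxxttcttcxcxcxxttcttcxcxcxxxcxcxx

Applying the rule to each of the 16 symbols of ttcxxttcxxttcttc gives the pieces xc xc xx ttc ttc xc xc xx ttc ttc xc xc xx xc xc xx, which concatenate to the answer.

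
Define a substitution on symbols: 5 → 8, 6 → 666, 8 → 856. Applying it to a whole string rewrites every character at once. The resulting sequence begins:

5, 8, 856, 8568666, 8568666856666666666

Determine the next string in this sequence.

Rewriting the 19 symbols of 8568666856666666666 one by one yields 856 8 666 856 666 666 666 856 8 666 666 666 666 666 666 666 666 666 666; concatenated:

85686668566666666668568666666666666666666666666666666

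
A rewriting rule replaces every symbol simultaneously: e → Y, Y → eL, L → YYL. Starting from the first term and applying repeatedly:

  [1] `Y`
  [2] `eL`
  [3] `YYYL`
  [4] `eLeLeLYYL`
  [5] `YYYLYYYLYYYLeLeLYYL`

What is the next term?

φ(YYYLYYYLYYYLeLeLYYL) expands symbol-by-symbol to eL eL eL YYL eL eL eL YYL eL eL eL YYL Y YYL Y YYL eL eL YYL; joining the 19 pieces gives the next term.

eLeLeLYYLeLeLeLYYLeLeLeLYYLYYYLYYYLeLeLYYL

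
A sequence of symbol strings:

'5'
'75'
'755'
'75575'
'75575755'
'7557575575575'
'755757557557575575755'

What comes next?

7557575575575755757557557575575575

Each term (from the third on) is the previous term followed by the one before it: term 3 = 75·5 = 755.
Continuing: 755757557557575575755 · 7557575575575 gives term 8.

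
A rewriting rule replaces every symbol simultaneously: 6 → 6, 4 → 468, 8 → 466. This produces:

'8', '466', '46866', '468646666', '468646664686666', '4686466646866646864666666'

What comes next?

φ(4686466646866646864666666) expands symbol-by-symbol to 468 6 466 6 468 6 6 6 468 6 466 6 6 6 468 6 466 6 468 6 6 6 6 6 6; joining the 25 pieces gives the next term.

46864666468666468646666646864666468666666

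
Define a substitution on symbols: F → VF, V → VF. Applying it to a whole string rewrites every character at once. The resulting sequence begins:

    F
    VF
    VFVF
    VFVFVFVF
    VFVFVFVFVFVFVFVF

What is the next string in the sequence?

Rewriting the 16 symbols of VFVFVFVFVFVFVFVF one by one yields VF VF VF VF VF VF VF VF VF VF VF VF VF VF VF VF; concatenated:

VFVFVFVFVFVFVFVFVFVFVFVFVFVFVFVF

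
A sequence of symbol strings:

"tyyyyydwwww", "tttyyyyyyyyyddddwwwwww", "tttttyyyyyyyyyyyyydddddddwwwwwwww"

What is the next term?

Each string has the form t^{2n-1} y^{4n+1} d^{3n-2} w^{2n+2} (n = 1, 2, …).
For the next term, n = 4, so the run lengths are 7, 17, 10, 10.

tttttttyyyyyyyyyyyyyyyyyddddddddddwwwwwwwwww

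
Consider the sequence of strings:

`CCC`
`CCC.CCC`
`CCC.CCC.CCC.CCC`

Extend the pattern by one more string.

Each string is two copies of the previous one joined by '.'.
One more doubling of CCC.CCC.CCC.CCC gives the answer.

CCC.CCC.CCC.CCC.CCC.CCC.CCC.CCC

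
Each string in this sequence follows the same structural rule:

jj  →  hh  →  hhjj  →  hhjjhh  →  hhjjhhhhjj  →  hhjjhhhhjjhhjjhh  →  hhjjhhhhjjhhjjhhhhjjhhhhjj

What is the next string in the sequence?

Each term (from the third on) is the previous term followed by the one before it: term 3 = hh·jj = hhjj.
The next term joins hhjjhhhhjjhhjjhhhhjjhhhhjj and hhjjhhhhjjhhjjhh.

hhjjhhhhjjhhjjhhhhjjhhhhjjhhjjhhhhjjhhjjhh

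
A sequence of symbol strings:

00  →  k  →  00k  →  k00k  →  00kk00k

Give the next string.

k00k00kk00k

Each term (from the third on) is the two preceding terms concatenated in order: term 3 = 00·k = 00k.
The next term joins k00k and 00kk00k.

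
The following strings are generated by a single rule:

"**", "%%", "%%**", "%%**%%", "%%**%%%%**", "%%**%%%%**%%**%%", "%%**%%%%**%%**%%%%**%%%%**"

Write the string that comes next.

From term 3 onward, concatenate the last term with the second-to-last: %%·** = %%**, %%**·%% = %%**%%, …
So term 8 is %%**%%%%**%%**%%%%**%%%%**·%%**%%%%**%%**%%.

%%**%%%%**%%**%%%%**%%%%**%%**%%%%**%%**%%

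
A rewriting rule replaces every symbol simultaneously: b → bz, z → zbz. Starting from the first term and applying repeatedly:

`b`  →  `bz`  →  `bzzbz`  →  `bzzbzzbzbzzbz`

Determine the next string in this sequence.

Applying the rule to each of the 13 symbols of bzzbzzbzbzzbz gives the pieces bz zbz zbz bz zbz zbz bz zbz bz zbz zbz bz zbz, which concatenate to the answer.

bzzbzzbzbzzbzzbzbzzbzbzzbzzbzbzzbz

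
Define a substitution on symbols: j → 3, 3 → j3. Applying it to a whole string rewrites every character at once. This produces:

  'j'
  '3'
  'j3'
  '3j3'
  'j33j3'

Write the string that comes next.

Rewriting each symbol of j33j3: j→3, 3→j3, 3→j3, j→3, 3→j3, which concatenates to 3 j3 j3 3 j3.

3j3j33j3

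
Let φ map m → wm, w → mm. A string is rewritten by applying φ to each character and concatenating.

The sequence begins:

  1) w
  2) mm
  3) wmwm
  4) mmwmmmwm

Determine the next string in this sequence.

wmwmmmwmwmwmmmwm

Expanding mmwmmmwm: m→wm, m→wm, w→mm, m→wm, m→wm, m→wm, w→mm, m→wm. Concatenated: wm wm mm wm wm wm mm wm.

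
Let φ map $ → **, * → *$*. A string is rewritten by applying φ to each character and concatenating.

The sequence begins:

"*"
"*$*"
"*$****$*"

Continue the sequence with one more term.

*$****$**$**$**$****$*

Expanding *$****$*: *→*$*, $→**, *→*$*, *→*$*, *→*$*, *→*$*, $→**, *→*$*. Concatenated: *$* ** *$* *$* *$* *$* ** *$*.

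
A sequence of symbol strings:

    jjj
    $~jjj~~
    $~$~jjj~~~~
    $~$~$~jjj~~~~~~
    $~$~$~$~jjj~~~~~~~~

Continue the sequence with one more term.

Each term wraps the previous one in $~ on the left and ~~ on the right.
One more step from $~$~$~$~jjj~~~~~~~~ gives the answer.

$~$~$~$~$~jjj~~~~~~~~~~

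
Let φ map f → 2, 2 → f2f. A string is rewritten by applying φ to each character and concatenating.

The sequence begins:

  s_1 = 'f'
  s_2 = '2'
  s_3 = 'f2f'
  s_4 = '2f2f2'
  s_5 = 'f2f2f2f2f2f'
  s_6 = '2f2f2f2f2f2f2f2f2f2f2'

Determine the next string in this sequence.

Rewriting the 21 symbols of 2f2f2f2f2f2f2f2f2f2f2 one by one yields f2f 2 f2f 2 f2f 2 f2f 2 f2f 2 f2f 2 f2f 2 f2f 2 f2f 2 f2f 2 f2f; concatenated:

f2f2f2f2f2f2f2f2f2f2f2f2f2f2f2f2f2f2f2f2f2f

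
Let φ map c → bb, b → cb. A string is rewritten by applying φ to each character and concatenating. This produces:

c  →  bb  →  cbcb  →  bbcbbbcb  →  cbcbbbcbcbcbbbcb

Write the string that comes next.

Replace each of the 16 characters of cbcbbbcbcbcbbbcb in place — bb cb bb cb cb cb bb cb bb cb bb cb cb cb bb cb — and concatenate.

bbcbbbcbcbcbbbcbbbcbbbcbcbcbbbcb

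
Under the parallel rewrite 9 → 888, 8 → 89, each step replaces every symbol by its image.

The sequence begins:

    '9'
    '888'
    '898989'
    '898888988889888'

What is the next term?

φ(898888988889888) expands symbol-by-symbol to 89 888 89 89 89 89 888 89 89 89 89 888 89 89 89; joining the 15 pieces gives the next term.

898888989898988889898989888898989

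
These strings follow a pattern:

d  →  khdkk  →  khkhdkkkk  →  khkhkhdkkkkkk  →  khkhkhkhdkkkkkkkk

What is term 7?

Each term wraps the previous one in kh on the left and kk on the right.
From khkhkhkhdkkkkkkkk, 2 further steps: khkhkhkhdkkkkkkkk → khkhkhkhkhdkkkkkkkkkk → (answer).

khkhkhkhkhkhdkkkkkkkkkkkk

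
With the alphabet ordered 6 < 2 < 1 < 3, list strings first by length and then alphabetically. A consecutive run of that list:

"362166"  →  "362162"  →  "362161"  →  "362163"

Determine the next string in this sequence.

Find the rightmost character of 362163 below 3, bump it to the next letter, and reset everything to its right to 6.

362126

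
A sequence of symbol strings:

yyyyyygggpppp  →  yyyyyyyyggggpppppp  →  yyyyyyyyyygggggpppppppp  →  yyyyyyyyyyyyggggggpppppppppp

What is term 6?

Term n consists of 2n y's, followed by n g's, followed by 2n-2 p's, where the shown terms are n = 3, 4, 5, 6.
At n = 8 the blocks have lengths 16, 8, 14.

yyyyyyyyyyyyyyyyggggggggpppppppppppppp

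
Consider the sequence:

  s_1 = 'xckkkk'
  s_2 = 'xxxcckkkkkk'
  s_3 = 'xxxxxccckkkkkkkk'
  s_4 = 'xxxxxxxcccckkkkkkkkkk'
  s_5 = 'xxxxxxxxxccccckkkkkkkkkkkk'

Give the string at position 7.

The n-th term is 2n-1 x's then n c's then 2n+2 k's (n = 1, 2, …).
For term 7, n = 7, so the run lengths are 13, 7, 16.

xxxxxxxxxxxxxccccccckkkkkkkkkkkkkkkk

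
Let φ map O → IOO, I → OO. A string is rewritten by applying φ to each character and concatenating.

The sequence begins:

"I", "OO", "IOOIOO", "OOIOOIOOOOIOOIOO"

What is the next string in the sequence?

Replace each of the 16 characters of OOIOOIOOOOIOOIOO in place — IOO IOO OO IOO IOO OO IOO IOO IOO IOO OO IOO IOO OO IOO IOO — and concatenate.

IOOIOOOOIOOIOOOOIOOIOOIOOIOOOOIOOIOOOOIOOIOO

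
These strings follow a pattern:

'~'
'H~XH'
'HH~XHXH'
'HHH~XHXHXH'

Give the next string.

Each term wraps the previous one in H on the left and XH on the right.
Applying this once more to HHH~XHXHXH:

HHHH~XHXHXHXH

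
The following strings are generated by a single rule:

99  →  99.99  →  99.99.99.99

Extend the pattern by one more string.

Each string is two copies of the previous one joined by '.'.
One more doubling of 99.99.99.99 gives the answer.

99.99.99.99.99.99.99.99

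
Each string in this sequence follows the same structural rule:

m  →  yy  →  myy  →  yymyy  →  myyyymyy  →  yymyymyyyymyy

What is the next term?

From term 3 onward, concatenate the second-to-last term with the last: m·yy = myy, yy·myy = yymyy, …
So term 7 is myyyymyy·yymyymyyyymyy.

myyyymyyyymyymyyyymyy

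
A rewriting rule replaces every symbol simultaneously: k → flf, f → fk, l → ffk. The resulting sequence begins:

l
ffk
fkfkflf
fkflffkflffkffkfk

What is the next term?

Replace each of the 17 characters of fkflffkflffkffkfk in place — fk flf fk ffk fk fk flf fk ffk fk fk flf fk fk flf fk flf — and concatenate.

fkflffkffkfkfkflffkffkfkfkflffkfkflffkflf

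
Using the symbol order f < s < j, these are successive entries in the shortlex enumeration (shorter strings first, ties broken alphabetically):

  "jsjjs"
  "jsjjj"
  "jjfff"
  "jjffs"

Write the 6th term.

jjfsf

Advancing 2 positions from jjffs through jjffs → jjffj reaches term 6.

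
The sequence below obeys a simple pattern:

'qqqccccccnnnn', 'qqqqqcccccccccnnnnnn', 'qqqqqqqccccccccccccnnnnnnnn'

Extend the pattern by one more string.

The n-th term is 2n+1 q's then 3n+3 c's then 2n+2 n's (n = 1, 2, …).
For the next term, n = 4, so the run lengths are 9, 15, 10.

qqqqqqqqqcccccccccccccccnnnnnnnnnn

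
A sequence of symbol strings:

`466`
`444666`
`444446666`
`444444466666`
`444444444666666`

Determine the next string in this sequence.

444444444446666666

The n-th term is 2n-1 4's then n+1 6's (n = 1, 2, …).
At n = 6 the blocks have lengths 11, 7.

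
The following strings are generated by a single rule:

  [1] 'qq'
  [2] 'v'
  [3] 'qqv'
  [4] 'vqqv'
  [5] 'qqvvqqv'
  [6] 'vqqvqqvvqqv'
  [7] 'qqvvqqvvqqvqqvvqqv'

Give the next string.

vqqvqqvvqqvqqvvqqvvqqvqqvvqqv

This is a Fibonacci-style word recurrence s(k) = s(k−2)·s(k−1): e.g. qq·v = qqv.
So term 8 is vqqvqqvvqqv·qqvvqqvvqqvqqvvqqv.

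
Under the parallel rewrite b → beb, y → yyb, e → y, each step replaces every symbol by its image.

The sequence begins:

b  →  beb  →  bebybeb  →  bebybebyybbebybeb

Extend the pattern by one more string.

Rewriting the 17 symbols of bebybebyybbebybeb one by one yields beb y beb yyb beb y beb yyb yyb beb beb y beb yyb beb y beb; concatenated:

bebybebyybbebybebyybyybbebbebybebyybbebybeb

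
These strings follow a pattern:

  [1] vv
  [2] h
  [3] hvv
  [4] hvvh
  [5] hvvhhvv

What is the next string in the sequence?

hvvhhvvhvvh

From term 3 onward, concatenate the last term with the second-to-last: h·vv = hvv, hvv·h = hvvh, …
So term 6 is hvvhhvv·hvvh.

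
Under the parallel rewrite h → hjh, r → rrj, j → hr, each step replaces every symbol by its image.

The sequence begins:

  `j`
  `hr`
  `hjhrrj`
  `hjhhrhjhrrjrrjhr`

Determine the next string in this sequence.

hjhhrhjhhjhrrjhjhhrhjhrrjrrjhrrrjrrjhrhjhrrj

Applying the rule to each of the 16 symbols of hjhhrhjhrrjrrjhr gives the pieces hjh hr hjh hjh rrj hjh hr hjh rrj rrj hr rrj rrj hr hjh rrj, which concatenate to the answer.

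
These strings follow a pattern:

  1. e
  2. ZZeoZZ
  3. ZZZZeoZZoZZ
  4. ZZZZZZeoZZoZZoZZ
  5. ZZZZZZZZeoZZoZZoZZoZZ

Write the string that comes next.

Each term wraps the previous one in ZZ on the left and oZZ on the right.
Applying this once more to ZZZZZZZZeoZZoZZoZZoZZ:

ZZZZZZZZZZeoZZoZZoZZoZZoZZ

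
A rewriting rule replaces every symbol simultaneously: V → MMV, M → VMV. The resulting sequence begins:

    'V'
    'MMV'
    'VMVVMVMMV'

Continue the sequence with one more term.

MMVVMVMMVMMVVMVMMVVMVVMVMMV

Expanding VMVVMVMMV: V→MMV, M→VMV, V→MMV, V→MMV, M→VMV, V→MMV, M→VMV, M→VMV, V→MMV. Concatenated: MMV VMV MMV MMV VMV MMV VMV VMV MMV.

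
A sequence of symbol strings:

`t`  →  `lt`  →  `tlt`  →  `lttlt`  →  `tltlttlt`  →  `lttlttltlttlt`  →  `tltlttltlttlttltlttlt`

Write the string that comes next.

From term 3 onward, concatenate the second-to-last term with the last: t·lt = tlt, lt·tlt = lttlt, …
Continuing: lttlttltlttlt · tltlttltlttlttltlttlt gives term 8.

lttlttltlttlttltlttltlttlttltlttlt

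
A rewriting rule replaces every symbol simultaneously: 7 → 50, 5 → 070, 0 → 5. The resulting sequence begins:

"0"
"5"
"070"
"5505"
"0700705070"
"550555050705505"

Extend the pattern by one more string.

Rewriting the 15 symbols of 550555050705505 one by one yields 070 070 5 070 070 070 5 070 5 50 5 070 070 5 070; concatenated:

0700705070070070507055050700705070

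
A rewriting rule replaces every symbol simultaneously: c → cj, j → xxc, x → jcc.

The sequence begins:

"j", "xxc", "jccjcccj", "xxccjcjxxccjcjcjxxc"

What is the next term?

jccjcccjcjxxccjxxcjccjcccjcjxxccjxxccjxxcjccjcccj

Applying the rule to each of the 19 symbols of xxccjcjxxccjcjcjxxc gives the pieces jcc jcc cj cj xxc cj xxc jcc jcc cj cj xxc cj xxc cj xxc jcc jcc cj, which concatenate to the answer.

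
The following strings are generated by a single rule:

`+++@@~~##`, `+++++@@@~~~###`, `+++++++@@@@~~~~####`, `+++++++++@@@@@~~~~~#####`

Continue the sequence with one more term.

+++++++++++@@@@@@~~~~~~######

Term n consists of 2n+1 +'s, followed by n+1 @'s, followed by n+1 ~'s, followed by n+1 #'s (n = 1, 2, …).
For the next term, n = 5, so the run lengths are 11, 6, 6, 6.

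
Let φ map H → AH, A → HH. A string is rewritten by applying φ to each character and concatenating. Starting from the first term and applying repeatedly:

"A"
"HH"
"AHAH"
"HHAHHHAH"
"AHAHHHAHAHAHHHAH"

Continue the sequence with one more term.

HHAHHHAHAHAHHHAHHHAHHHAHAHAHHHAH

Replace each of the 16 characters of AHAHHHAHAHAHHHAH in place — HH AH HH AH AH AH HH AH HH AH HH AH AH AH HH AH — and concatenate.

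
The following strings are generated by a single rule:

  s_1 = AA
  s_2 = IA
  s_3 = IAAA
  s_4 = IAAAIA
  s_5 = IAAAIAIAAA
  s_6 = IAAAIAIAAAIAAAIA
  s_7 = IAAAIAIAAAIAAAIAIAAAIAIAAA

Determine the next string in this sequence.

From term 3 onward, concatenate the last term with the second-to-last: IA·AA = IAAA, IAAA·IA = IAAAIA, …
The next term joins IAAAIAIAAAIAAAIAIAAAIAIAAA and IAAAIAIAAAIAAAIA.

IAAAIAIAAAIAAAIAIAAAIAIAAAIAAAIAIAAAIAAAIA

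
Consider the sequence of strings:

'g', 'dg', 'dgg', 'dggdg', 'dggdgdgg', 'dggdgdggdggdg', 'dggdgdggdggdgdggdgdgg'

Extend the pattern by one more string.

dggdgdggdggdgdggdgdggdggdgdggdggdg

From term 3 onward, concatenate the last term with the second-to-last: dg·g = dgg, dgg·dg = dggdg, …
Continuing: dggdgdggdggdgdggdgdgg · dggdgdggdggdg gives term 8.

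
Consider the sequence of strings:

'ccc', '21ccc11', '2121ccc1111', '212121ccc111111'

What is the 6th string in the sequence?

s(k+1) = 21·s(k)·11, so each term gains 21 as a prefix and 11 as a suffix.
From 212121ccc111111, 2 further steps: 212121ccc111111 → 21212121ccc11111111 → (answer).

2121212121ccc1111111111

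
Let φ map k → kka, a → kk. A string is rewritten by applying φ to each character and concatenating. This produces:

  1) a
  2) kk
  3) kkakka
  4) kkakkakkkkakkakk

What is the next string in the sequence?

Applying the rule to each of the 16 symbols of kkakkakkkkakkakk gives the pieces kka kka kk kka kka kk kka kka kka kka kk kka kka kk kka kka, which concatenate to the answer.

kkakkakkkkakkakkkkakkakkakkakkkkakkakkkkakka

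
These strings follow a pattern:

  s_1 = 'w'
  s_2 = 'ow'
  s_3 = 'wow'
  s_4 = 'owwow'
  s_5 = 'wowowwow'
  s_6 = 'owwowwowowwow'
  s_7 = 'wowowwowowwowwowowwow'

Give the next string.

owwowwowowwowwowowwowowwowwowowwow

This is a Fibonacci-style word recurrence s(k) = s(k−2)·s(k−1): e.g. w·ow = wow.
Continuing: owwowwowowwow · wowowwowowwowwowowwow gives term 8.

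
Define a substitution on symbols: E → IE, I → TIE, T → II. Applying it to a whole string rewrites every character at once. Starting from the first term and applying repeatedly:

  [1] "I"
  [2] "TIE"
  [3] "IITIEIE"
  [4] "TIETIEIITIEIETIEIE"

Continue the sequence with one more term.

Replace each of the 18 characters of TIETIEIITIEIETIEIE in place — II TIE IE II TIE IE TIE TIE II TIE IE TIE IE II TIE IE TIE IE — and concatenate.

IITIEIEIITIEIETIETIEIITIEIETIEIEIITIEIETIEIE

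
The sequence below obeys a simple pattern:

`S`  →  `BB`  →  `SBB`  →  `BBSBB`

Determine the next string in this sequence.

SBBBBSBB

Each term (from the third on) is the two preceding terms concatenated in order: term 3 = S·BB = SBB.
Continuing: SBB · BBSBB gives term 5.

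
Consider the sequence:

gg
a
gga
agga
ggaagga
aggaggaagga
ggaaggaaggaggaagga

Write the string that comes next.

This is a Fibonacci-style word recurrence s(k) = s(k−2)·s(k−1): e.g. gg·a = gga.
So term 8 is aggaggaagga·ggaaggaaggaggaagga.

aggaggaaggaggaaggaaggaggaagga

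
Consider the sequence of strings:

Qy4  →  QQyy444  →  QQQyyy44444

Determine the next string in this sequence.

QQQQyyyy4444444

Each string has the form Q^{n} y^{n} 4^{2n-1} (n = 1, 2, …).
Setting n = 4 gives 4, 4, 7 characters in each block.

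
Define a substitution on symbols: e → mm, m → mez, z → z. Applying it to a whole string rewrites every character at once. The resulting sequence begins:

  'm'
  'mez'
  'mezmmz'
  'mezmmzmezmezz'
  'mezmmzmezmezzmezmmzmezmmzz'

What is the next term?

mezmmzmezmezzmezmmzmezmmzzmezmmzmezmezzmezmmzmezmezzz

Replace each of the 26 characters of mezmmzmezmezzmezmmzmezmmzz in place — mez mm z mez mez z mez mm z mez mm z z mez mm z mez mez z mez mm z mez mez z z — and concatenate.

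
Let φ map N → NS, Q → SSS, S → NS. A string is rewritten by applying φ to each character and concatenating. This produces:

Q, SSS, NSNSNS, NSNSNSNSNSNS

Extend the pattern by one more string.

NSNSNSNSNSNSNSNSNSNSNSNS

Rewriting each symbol of NSNSNSNSNSNS: N→NS, S→NS, N→NS, S→NS, N→NS, S→NS, N→NS, S→NS, N→NS, S→NS, N→NS, S→NS, which concatenates to NS NS NS NS NS NS NS NS NS NS NS NS.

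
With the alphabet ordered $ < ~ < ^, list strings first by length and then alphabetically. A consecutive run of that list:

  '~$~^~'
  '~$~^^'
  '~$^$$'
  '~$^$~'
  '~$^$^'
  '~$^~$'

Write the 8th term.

~$^~^

Continuing the enumeration 2 steps past ~$^~$: ~$^~$ → ~$^~~ → (answer).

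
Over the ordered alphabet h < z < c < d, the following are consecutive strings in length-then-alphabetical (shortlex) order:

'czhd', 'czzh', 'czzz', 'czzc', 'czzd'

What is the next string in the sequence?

czch

Treat czzd as a base-4 numeral over the given alphabet and add one, carrying through any trailing d's.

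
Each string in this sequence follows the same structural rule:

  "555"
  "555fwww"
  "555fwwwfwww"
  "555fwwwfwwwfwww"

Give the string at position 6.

555fwwwfwwwfwwwfwwwfwww

The strings grow by a fixed suffix fwww each time.
From 555fwwwfwwwfwww, 2 further steps: 555fwwwfwwwfwww → 555fwwwfwwwfwwwfwww → (answer).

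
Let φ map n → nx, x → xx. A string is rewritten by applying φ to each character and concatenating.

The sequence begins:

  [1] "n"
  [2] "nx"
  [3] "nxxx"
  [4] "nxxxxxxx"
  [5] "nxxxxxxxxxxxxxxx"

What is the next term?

Rewriting the 16 symbols of nxxxxxxxxxxxxxxx one by one yields nx xx xx xx xx xx xx xx xx xx xx xx xx xx xx xx; concatenated:

nxxxxxxxxxxxxxxxxxxxxxxxxxxxxxxx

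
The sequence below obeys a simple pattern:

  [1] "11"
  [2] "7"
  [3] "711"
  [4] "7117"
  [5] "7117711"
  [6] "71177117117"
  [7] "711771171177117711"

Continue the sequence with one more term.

71177117117711771171177117117

Each term (from the third on) is the previous term followed by the one before it: term 3 = 7·11 = 711.
So term 8 is 711771171177117711·71177117117.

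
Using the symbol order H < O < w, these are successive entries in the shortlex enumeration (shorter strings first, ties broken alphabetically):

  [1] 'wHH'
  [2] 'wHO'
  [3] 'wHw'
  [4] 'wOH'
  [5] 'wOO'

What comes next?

The successor of wOO increments the rightmost position that isn't already w and resets every position after it to H.

wOw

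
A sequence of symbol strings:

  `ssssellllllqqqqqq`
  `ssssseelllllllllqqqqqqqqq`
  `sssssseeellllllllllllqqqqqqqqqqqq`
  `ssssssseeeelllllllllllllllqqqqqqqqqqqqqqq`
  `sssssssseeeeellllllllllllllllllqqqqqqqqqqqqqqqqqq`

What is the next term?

Term n consists of n+2 s's, followed by n-1 e's, followed by 3n l's, followed by 3n q's, where the shown terms are n = 2, 3, 4, 5, 6.
At n = 7 the blocks have lengths 9, 6, 21, 21.

ssssssssseeeeeelllllllllllllllllllllqqqqqqqqqqqqqqqqqqqqq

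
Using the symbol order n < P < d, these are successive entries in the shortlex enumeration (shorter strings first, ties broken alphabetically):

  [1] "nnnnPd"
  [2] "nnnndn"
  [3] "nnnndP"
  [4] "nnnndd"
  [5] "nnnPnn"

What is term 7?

Continuing the enumeration 2 steps past nnnPnn: nnnPnn → nnnPnP → (answer).

nnnPnd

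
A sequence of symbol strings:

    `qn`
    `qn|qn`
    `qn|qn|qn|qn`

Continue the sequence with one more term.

Each string is two copies of the previous one joined by '|'.
Doubling qn|qn|qn|qn with '|' between the halves:

qn|qn|qn|qn|qn|qn|qn|qn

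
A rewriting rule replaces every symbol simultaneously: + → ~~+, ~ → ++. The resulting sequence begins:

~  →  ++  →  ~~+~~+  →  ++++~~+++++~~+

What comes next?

Applying the rule to each of the 14 symbols of ++++~~+++++~~+ gives the pieces ~~+ ~~+ ~~+ ~~+ ++ ++ ~~+ ~~+ ~~+ ~~+ ~~+ ++ ++ ~~+, which concatenate to the answer.

~~+~~+~~+~~+++++~~+~~+~~+~~+~~+++++~~+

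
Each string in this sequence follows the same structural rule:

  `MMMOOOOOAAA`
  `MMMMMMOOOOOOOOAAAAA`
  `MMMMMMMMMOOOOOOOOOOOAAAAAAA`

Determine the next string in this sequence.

Reading off run lengths: M runs 3, 6, 9; O runs 5, 8, 11; A runs 3, 5, 7 — each is linear in n (n = 1, 2, …).
Setting n = 4 gives 12, 14, 9 characters in each block.

MMMMMMMMMMMMOOOOOOOOOOOOOOAAAAAAAAA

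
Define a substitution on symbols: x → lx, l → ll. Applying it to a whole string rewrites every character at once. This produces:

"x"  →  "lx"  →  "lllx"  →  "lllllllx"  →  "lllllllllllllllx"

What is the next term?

Rewriting the 16 symbols of lllllllllllllllx one by one yields ll ll ll ll ll ll ll ll ll ll ll ll ll ll ll lx; concatenated:

lllllllllllllllllllllllllllllllx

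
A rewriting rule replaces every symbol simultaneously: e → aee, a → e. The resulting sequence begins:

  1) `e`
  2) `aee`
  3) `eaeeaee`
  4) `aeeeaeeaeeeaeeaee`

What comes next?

Replace each of the 17 characters of aeeeaeeaeeeaeeaee in place — e aee aee aee e aee aee e aee aee aee e aee aee e aee aee — and concatenate.

eaeeaeeaeeeaeeaeeeaeeaeeaeeeaeeaeeeaeeaee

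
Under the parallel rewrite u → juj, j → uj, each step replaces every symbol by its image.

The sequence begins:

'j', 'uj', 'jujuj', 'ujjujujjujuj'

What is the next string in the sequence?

jujujujjujujjujujujjujujjujuj

Rewriting each symbol of ujjujujjujuj: u→juj, j→uj, j→uj, u→juj, j→uj, u→juj, j→uj, j→uj, u→juj, j→uj, u→juj, j→uj, which concatenates to juj uj uj juj uj juj uj uj juj uj juj uj.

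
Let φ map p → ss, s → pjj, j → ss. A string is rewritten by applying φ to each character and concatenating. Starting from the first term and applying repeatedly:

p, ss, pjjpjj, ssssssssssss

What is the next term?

Apply φ to ssssssssssss symbol by symbol: s→pjj, s→pjj, s→pjj, s→pjj, s→pjj, s→pjj, s→pjj, s→pjj, s→pjj, s→pjj, s→pjj, s→pjj; joined: pjj pjj pjj pjj pjj pjj pjj pjj pjj pjj pjj pjj.

pjjpjjpjjpjjpjjpjjpjjpjjpjjpjjpjjpjj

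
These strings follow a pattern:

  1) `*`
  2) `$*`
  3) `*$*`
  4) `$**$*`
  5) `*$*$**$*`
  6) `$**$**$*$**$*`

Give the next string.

*$*$**$*$**$**$*$**$*

This is a Fibonacci-style word recurrence s(k) = s(k−2)·s(k−1): e.g. *·$* = *$*.
The next term joins *$*$**$* and $**$**$*$**$*.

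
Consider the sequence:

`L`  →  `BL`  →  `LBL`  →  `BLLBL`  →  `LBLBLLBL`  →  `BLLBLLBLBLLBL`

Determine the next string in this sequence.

This is a Fibonacci-style word recurrence s(k) = s(k−2)·s(k−1): e.g. L·BL = LBL.
Continuing: LBLBLLBL · BLLBLLBLBLLBL gives term 7.

LBLBLLBLBLLBLLBLBLLBL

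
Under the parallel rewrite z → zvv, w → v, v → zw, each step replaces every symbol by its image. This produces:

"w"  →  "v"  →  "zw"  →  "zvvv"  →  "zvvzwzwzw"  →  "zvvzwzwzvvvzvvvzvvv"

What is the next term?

zvvzwzwzvvvzvvvzvvzwzwzwzvvzwzwzwzvvzwzwzw

Applying the rule to each of the 19 symbols of zvvzwzwzvvvzvvvzvvv gives the pieces zvv zw zw zvv v zvv v zvv zw zw zw zvv zw zw zw zvv zw zw zw, which concatenate to the answer.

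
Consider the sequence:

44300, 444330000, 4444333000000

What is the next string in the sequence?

Each string has the form 4^{n+1} 3^{n} 0^{2n} (n = 1, 2, …).
At n = 4 the blocks have lengths 5, 4, 8.

44444333300000000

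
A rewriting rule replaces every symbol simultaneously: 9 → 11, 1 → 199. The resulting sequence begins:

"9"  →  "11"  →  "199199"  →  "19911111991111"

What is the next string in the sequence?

Rewriting the 14 symbols of 19911111991111 one by one yields 199 11 11 199 199 199 199 199 11 11 199 199 199 199; concatenated:

19911111991991991991991111199199199199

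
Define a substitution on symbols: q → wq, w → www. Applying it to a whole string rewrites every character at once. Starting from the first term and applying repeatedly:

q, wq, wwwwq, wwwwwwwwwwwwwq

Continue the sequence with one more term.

φ(wwwwwwwwwwwwwq) expands symbol-by-symbol to www www www www www www www www www www www www www wq; joining the 14 pieces gives the next term.

wwwwwwwwwwwwwwwwwwwwwwwwwwwwwwwwwwwwwwwwq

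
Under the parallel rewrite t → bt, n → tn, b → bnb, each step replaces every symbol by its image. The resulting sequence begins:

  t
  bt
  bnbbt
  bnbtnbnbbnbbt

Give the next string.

Rewriting the 13 symbols of bnbtnbnbbnbbt one by one yields bnb tn bnb bt tn bnb tn bnb bnb tn bnb bnb bt; concatenated:

bnbtnbnbbttnbnbtnbnbbnbtnbnbbnbbt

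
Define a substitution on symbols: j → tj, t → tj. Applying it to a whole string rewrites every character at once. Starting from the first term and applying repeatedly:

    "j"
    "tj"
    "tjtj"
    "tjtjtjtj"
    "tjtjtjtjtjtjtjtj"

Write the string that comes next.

Rewriting the 16 symbols of tjtjtjtjtjtjtjtj one by one yields tj tj tj tj tj tj tj tj tj tj tj tj tj tj tj tj; concatenated:

tjtjtjtjtjtjtjtjtjtjtjtjtjtjtjtj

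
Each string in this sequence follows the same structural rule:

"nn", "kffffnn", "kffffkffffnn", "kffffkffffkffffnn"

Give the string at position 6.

kffffkffffkffffkffffkffffnn

Every step adds kffff at the front: s(k+1) = kffff·s(k).
From kffffkffffkffffnn, 2 further steps: kffffkffffkffffnn → kffffkffffkffffkffffnn → (answer).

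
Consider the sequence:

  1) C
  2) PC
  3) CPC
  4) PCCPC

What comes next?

CPCPCCPC

Each term (from the third on) is the two preceding terms concatenated in order: term 3 = C·PC = CPC.
The next term joins CPC and PCCPC.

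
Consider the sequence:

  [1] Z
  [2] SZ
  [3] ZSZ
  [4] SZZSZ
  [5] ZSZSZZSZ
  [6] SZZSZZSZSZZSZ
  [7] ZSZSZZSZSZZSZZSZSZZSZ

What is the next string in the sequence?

From term 3 onward, concatenate the second-to-last term with the last: Z·SZ = ZSZ, SZ·ZSZ = SZZSZ, …
So term 8 is SZZSZZSZSZZSZ·ZSZSZZSZSZZSZZSZSZZSZ.

SZZSZZSZSZZSZZSZSZZSZSZZSZZSZSZZSZ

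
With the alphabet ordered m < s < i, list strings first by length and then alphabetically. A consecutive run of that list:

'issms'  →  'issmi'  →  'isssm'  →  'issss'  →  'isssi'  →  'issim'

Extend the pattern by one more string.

The successor of issim increments the rightmost position that isn't already i and resets every position after it to m.

issis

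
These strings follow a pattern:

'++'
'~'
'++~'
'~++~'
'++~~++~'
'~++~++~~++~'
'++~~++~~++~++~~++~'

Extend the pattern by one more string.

~++~++~~++~++~~++~~++~++~~++~

From term 3 onward, concatenate the second-to-last term with the last: ++·~ = ++~, ~·++~ = ~++~, …
The next term joins ~++~++~~++~ and ++~~++~~++~++~~++~.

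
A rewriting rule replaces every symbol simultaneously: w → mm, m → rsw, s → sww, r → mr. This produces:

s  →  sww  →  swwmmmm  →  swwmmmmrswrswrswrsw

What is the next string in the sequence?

swwmmmmrswrswrswrswmrswwmmmrswwmmmrswwmmmrswwmm

Applying the rule to each of the 19 symbols of swwmmmmrswrswrswrsw gives the pieces sww mm mm rsw rsw rsw rsw mr sww mm mr sww mm mr sww mm mr sww mm, which concatenate to the answer.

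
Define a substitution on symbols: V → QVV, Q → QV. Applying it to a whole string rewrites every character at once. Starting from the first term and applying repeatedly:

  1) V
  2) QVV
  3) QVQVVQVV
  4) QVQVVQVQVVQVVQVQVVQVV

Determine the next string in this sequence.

Rewriting the 21 symbols of QVQVVQVQVVQVVQVQVVQVV one by one yields QV QVV QV QVV QVV QV QVV QV QVV QVV QV QVV QVV QV QVV QV QVV QVV QV QVV QVV; concatenated:

QVQVVQVQVVQVVQVQVVQVQVVQVVQVQVVQVVQVQVVQVQVVQVVQVQVVQVV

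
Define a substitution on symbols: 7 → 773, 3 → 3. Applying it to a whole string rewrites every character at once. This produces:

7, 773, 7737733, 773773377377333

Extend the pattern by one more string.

7737733773773337737733773773333

φ(773773377377333) expands symbol-by-symbol to 773 773 3 773 773 3 3 773 773 3 773 773 3 3 3; joining the 15 pieces gives the next term.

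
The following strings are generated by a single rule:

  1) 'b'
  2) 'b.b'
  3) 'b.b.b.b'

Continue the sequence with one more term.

s(k+1) = s(k)·.·s(k) — each term doubles the last with '.' between the halves.
Doubling b.b.b.b with '.' between the halves:

b.b.b.b.b.b.b.b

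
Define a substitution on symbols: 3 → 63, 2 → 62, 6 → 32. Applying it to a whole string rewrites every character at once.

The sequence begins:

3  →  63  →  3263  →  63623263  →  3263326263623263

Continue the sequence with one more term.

Rewriting the 16 symbols of 3263326263623263 one by one yields 63 62 32 63 63 62 32 62 32 63 32 62 63 62 32 63; concatenated:

63623263636232623263326263623263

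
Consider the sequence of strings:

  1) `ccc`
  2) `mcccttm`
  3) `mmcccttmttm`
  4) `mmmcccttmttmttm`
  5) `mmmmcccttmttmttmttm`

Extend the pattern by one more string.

mmmmmcccttmttmttmttmttm

s(k+1) = m·s(k)·ttm, so each term gains m as a prefix and ttm as a suffix.
So the next term is m·mmmmcccttmttmttmttm·ttm.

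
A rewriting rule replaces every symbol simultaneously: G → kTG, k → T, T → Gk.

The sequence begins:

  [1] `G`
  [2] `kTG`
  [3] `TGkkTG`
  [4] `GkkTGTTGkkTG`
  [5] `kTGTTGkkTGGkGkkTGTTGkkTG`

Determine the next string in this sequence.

Rewriting the 24 symbols of kTGTTGkkTGGkGkkTGTTGkkTG one by one yields T Gk kTG Gk Gk kTG T T Gk kTG kTG T kTG T T Gk kTG Gk Gk kTG T T Gk kTG; concatenated:

TGkkTGGkGkkTGTTGkkTGkTGTkTGTTGkkTGGkGkkTGTTGkkTG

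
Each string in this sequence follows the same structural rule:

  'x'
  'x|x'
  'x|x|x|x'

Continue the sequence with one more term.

s(k+1) = s(k)·|·s(k) — each term doubles the last with '|' between the halves.
Doubling x|x|x|x with '|' between the halves:

x|x|x|x|x|x|x|x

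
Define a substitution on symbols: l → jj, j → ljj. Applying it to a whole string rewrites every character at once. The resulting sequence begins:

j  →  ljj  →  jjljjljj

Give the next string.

ljjljjjjljjljjjjljjljj

Expanding jjljjljj: j→ljj, j→ljj, l→jj, j→ljj, j→ljj, l→jj, j→ljj, j→ljj. Concatenated: ljj ljj jj ljj ljj jj ljj ljj.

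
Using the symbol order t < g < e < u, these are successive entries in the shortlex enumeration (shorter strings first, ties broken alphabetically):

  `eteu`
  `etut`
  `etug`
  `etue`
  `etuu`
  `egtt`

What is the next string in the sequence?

Treat egtt as a base-4 numeral over the given alphabet and add one, carrying through any trailing u's.

egtg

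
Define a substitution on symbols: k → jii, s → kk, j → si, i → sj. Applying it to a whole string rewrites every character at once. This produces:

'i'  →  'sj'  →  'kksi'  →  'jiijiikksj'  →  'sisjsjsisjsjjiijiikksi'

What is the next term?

Replace each of the 22 characters of sisjsjsisjsjjiijiikksi in place — kk sj kk si kk si kk sj kk si kk si si sj sj si sj sj jii jii kk sj — and concatenate.

kksjkksikksikksjkksikksisisjsjsisjsjjiijiikksj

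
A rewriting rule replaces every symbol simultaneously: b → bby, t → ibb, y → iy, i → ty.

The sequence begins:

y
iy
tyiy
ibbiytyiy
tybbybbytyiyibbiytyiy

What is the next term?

ibbiybbybbyiybbybbyiyibbiytyiytybbybbytyiyibbiytyiy

φ(tybbybbytyiyibbiytyiy) expands symbol-by-symbol to ibb iy bby bby iy bby bby iy ibb iy ty iy ty bby bby ty iy ibb iy ty iy; joining the 21 pieces gives the next term.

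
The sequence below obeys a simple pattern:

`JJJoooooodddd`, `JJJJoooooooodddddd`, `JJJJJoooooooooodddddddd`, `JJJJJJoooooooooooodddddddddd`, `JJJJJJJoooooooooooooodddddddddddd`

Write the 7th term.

JJJJJJJJJoooooooooooooooooodddddddddddddddd

The n-th term is n+1 J's then 2n+2 o's then 2n d's, where the shown terms are n = 2, 3, 4, 5, 6.
Setting n = 8 gives 9, 18, 16 characters in each block.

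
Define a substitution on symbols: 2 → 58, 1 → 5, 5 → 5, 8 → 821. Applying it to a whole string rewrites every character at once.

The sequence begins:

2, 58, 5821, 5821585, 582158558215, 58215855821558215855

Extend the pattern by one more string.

Applying the rule to each of the 20 symbols of 58215855821558215855 gives the pieces 5 821 58 5 5 821 5 5 821 58 5 5 5 821 58 5 5 821 5 5, which concatenate to the answer.

582158558215582158555821585582155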